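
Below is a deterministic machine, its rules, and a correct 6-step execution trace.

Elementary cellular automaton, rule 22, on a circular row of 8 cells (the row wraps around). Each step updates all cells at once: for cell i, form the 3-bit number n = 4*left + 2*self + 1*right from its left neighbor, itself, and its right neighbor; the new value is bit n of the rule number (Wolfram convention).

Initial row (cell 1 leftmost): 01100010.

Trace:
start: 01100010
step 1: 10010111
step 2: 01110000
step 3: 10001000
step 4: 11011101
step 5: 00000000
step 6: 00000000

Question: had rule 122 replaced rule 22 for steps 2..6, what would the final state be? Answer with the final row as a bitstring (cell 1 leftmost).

(re-executing steps 2..6 under rule 122; state before step 2: 10010111)
step 2: 11101100
step 3: 10111111
step 4: 11100000
step 5: 10110001
step 6: 11111011

11111011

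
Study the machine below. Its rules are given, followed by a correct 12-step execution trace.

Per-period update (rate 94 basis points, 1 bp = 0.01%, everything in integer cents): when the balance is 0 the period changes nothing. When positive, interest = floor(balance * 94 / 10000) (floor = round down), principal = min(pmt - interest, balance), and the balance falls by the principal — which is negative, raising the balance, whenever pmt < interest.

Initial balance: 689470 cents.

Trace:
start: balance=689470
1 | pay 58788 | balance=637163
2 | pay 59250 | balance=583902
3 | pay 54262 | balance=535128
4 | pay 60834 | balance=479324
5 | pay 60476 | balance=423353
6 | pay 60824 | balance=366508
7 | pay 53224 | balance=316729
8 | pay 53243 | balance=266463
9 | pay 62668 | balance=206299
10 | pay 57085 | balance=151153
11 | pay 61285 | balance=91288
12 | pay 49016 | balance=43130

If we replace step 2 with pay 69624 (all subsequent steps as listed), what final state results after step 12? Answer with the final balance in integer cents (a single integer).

31739

(re-executing from step 2 with the substitution; state before step 2: balance=637163)
2 | pay 69624 | balance=573528
3 | pay 54262 | balance=524657
4 | pay 60834 | balance=468754
5 | pay 60476 | balance=412684
6 | pay 60824 | balance=355739
7 | pay 53224 | balance=305858
8 | pay 53243 | balance=255490
9 | pay 62668 | balance=195223
10 | pay 57085 | balance=139973
11 | pay 61285 | balance=80003
12 | pay 49016 | balance=31739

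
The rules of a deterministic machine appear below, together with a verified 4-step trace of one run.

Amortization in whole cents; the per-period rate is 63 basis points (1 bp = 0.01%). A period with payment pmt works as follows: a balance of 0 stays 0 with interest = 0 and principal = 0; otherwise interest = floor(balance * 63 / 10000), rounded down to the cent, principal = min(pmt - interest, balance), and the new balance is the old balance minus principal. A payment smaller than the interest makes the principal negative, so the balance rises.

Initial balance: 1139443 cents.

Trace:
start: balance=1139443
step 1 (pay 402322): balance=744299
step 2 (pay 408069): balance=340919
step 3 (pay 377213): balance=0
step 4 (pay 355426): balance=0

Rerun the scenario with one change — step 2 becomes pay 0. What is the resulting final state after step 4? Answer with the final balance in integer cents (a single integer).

23438

(re-executing from step 2 with the substitution; state before step 2: balance=744299)
step 2 (pay 0): balance=748988
step 3 (pay 377213): balance=376493
step 4 (pay 355426): balance=23438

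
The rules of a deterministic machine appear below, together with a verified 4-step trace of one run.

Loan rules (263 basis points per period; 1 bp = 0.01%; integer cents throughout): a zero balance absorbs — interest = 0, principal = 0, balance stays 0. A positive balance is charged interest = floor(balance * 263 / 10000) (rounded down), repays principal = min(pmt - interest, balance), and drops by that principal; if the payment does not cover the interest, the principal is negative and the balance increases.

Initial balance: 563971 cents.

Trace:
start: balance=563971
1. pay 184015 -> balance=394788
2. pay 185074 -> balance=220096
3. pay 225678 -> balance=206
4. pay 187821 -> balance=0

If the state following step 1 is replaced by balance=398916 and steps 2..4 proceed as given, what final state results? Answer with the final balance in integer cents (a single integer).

0

state after step 1 := balance=398916
2. pay 185074 -> balance=224333
3. pay 225678 -> balance=4554
4. pay 187821 -> balance=0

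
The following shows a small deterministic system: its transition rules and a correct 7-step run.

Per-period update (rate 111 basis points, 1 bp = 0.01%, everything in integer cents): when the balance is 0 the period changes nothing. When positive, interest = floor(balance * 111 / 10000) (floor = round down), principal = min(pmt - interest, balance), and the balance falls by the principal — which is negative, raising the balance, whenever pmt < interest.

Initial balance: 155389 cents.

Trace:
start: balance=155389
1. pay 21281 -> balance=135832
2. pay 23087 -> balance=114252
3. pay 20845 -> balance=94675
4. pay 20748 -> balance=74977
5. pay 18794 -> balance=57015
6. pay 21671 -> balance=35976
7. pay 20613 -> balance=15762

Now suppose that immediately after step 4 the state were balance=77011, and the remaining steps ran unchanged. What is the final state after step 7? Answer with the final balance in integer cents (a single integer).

state after step 4 := balance=77011
5. pay 18794 -> balance=59071
6. pay 21671 -> balance=38055
7. pay 20613 -> balance=17864

17864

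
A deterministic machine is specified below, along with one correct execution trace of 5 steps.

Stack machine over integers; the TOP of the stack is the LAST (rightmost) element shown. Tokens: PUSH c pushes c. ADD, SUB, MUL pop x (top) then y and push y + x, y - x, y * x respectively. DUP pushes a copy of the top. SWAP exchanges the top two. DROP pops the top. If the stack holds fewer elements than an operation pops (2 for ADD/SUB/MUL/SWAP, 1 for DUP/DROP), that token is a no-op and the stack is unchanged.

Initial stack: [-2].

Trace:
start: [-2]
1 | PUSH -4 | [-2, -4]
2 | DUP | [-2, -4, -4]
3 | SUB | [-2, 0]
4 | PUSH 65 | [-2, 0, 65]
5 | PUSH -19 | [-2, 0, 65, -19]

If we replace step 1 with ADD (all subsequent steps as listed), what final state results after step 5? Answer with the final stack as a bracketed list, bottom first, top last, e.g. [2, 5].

(re-executing from step 1 with the substitution; state before step 1: [-2])
1 | ADD | [-2]
2 | DUP | [-2, -2]
3 | SUB | [0]
4 | PUSH 65 | [0, 65]
5 | PUSH -19 | [0, 65, -19]

[0, 65, -19]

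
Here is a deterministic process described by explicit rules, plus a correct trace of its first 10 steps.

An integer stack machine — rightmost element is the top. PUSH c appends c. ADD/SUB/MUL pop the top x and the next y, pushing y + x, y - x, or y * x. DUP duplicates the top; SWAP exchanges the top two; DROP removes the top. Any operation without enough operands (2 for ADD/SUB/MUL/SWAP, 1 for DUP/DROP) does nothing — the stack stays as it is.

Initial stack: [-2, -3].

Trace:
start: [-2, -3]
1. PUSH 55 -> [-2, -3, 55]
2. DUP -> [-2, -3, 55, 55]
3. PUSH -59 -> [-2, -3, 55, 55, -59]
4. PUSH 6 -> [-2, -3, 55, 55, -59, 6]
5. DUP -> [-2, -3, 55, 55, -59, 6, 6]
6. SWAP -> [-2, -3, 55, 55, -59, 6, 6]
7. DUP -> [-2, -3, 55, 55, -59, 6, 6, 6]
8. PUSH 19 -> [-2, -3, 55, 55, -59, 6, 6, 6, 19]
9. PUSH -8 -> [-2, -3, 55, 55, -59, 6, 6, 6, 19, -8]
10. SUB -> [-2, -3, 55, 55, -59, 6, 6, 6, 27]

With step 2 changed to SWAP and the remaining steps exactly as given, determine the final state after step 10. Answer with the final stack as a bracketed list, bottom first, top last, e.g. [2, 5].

[-2, 55, -3, -59, 6, 6, 6, 27]

(re-executing from step 2 with the substitution; state before step 2: [-2, -3, 55])
2. SWAP -> [-2, 55, -3]
3. PUSH -59 -> [-2, 55, -3, -59]
4. PUSH 6 -> [-2, 55, -3, -59, 6]
5. DUP -> [-2, 55, -3, -59, 6, 6]
6. SWAP -> [-2, 55, -3, -59, 6, 6]
7. DUP -> [-2, 55, -3, -59, 6, 6, 6]
8. PUSH 19 -> [-2, 55, -3, -59, 6, 6, 6, 19]
9. PUSH -8 -> [-2, 55, -3, -59, 6, 6, 6, 19, -8]
10. SUB -> [-2, 55, -3, -59, 6, 6, 6, 27]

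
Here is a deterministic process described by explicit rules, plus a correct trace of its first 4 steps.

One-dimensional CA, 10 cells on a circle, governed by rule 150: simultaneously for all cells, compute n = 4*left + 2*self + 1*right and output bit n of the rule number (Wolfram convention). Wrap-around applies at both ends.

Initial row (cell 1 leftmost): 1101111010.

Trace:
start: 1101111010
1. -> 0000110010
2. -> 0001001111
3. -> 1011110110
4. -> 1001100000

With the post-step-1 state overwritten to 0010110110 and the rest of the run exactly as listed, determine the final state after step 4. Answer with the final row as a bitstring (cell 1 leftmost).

state after step 1 := 0010110110
2. -> 0110000001
3. -> 0001000011
4. -> 1011100100

1011100100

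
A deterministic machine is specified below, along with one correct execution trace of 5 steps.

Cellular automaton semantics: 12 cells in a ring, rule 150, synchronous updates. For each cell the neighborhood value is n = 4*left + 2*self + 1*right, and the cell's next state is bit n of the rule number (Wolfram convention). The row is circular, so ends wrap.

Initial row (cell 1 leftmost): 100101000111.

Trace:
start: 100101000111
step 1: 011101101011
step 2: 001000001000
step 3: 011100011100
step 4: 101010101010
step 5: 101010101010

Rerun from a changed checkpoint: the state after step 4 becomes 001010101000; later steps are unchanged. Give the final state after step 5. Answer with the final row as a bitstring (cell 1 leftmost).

011010101100

state after step 4 := 001010101000
step 5: 011010101100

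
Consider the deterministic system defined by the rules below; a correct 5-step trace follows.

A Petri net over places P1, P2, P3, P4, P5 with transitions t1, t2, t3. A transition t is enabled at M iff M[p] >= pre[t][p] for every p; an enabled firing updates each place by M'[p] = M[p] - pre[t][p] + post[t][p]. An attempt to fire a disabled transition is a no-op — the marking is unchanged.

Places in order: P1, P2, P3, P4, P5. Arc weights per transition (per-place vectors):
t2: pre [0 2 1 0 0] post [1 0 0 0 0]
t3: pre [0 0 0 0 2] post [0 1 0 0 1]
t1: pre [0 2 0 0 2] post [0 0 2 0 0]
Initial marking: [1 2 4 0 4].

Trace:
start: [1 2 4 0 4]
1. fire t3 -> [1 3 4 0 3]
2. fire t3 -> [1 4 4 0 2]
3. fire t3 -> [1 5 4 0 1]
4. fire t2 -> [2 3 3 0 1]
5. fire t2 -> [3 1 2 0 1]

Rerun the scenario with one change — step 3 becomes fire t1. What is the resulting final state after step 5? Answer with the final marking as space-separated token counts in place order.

2 0 5 0 0

(re-executing from step 3 with the substitution; state before step 3: [1 4 4 0 2])
3. fire t1 -> [1 2 6 0 0]
4. fire t2 -> [2 0 5 0 0]
5. fire t2 -> [2 0 5 0 0]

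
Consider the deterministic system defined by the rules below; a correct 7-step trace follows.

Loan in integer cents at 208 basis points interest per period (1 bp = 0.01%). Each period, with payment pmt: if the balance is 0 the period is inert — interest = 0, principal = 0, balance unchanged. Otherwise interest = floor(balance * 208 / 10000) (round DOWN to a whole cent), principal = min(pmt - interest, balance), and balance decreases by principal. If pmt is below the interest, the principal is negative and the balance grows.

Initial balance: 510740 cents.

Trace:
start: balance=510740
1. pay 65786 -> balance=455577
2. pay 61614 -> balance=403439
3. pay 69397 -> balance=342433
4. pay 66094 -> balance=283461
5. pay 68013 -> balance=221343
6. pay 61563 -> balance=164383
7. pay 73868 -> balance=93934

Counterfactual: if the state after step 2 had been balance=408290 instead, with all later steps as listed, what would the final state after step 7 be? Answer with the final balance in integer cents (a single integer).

state after step 2 := balance=408290
3. pay 69397 -> balance=347385
4. pay 66094 -> balance=288516
5. pay 68013 -> balance=226504
6. pay 61563 -> balance=169652
7. pay 73868 -> balance=99312

99312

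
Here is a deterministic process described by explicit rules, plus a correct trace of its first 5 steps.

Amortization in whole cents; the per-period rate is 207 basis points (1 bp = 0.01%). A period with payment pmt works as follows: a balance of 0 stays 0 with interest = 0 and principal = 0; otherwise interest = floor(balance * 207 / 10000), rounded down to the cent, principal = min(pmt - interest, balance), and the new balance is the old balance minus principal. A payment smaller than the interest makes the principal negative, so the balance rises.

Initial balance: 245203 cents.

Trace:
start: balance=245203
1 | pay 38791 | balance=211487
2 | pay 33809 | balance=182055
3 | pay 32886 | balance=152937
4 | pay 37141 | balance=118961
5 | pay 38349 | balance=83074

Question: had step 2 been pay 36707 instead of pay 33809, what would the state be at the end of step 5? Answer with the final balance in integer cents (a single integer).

(re-executing from step 2 with the substitution; state before step 2: balance=211487)
2 | pay 36707 | balance=179157
3 | pay 32886 | balance=149979
4 | pay 37141 | balance=115942
5 | pay 38349 | balance=79992

79992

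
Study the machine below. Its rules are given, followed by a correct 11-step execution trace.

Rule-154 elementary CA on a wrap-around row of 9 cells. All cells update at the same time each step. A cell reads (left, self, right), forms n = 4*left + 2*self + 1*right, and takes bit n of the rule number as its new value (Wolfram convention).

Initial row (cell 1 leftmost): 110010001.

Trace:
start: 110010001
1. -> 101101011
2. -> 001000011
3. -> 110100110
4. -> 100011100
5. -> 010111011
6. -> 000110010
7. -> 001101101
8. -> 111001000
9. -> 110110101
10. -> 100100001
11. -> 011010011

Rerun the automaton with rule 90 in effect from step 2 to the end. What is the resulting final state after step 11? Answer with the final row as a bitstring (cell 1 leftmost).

(re-executing steps 2..11 under rule 90; state before step 2: 101101011)
2. -> 101100010
3. -> 001110100
4. -> 011010010
5. -> 111001101
6. -> 001111101
7. -> 111000100
8. -> 101101011
9. -> 101100010
10. -> 001110100
11. -> 011010010

011010010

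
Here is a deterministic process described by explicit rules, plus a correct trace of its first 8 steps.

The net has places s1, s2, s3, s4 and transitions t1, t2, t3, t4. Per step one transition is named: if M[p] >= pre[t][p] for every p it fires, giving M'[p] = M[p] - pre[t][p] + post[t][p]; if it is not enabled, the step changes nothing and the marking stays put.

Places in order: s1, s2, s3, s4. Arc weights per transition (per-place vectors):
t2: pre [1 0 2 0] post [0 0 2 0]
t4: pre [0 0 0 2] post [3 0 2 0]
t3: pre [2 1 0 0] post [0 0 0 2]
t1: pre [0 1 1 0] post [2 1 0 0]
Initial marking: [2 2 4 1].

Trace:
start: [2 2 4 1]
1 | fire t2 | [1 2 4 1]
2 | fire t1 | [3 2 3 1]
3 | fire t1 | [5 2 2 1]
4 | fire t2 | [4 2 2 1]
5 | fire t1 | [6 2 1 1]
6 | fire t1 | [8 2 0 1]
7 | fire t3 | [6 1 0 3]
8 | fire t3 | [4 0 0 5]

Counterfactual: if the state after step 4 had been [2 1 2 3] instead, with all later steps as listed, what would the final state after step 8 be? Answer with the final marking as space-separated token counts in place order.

state after step 4 := [2 1 2 3]
5 | fire t1 | [4 1 1 3]
6 | fire t1 | [6 1 0 3]
7 | fire t3 | [4 0 0 5]
8 | fire t3 | [4 0 0 5]

4 0 0 5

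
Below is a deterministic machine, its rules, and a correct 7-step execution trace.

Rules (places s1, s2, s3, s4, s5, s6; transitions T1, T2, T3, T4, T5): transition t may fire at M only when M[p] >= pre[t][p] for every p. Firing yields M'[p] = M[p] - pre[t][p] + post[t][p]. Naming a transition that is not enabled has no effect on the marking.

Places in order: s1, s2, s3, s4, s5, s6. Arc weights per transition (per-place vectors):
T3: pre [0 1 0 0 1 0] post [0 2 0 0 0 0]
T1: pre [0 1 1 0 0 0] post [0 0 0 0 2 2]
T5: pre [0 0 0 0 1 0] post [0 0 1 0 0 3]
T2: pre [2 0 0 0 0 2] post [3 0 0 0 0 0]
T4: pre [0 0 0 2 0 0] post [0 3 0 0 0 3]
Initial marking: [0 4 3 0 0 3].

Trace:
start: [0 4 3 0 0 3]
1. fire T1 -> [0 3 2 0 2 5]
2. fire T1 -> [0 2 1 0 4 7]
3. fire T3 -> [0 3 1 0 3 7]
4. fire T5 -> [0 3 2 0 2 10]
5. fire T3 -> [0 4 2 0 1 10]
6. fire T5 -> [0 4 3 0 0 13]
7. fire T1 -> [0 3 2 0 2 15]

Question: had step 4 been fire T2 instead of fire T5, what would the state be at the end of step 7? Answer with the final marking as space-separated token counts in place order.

(re-executing from step 4 with the substitution; state before step 4: [0 3 1 0 3 7])
4. fire T2 -> [0 3 1 0 3 7]
5. fire T3 -> [0 4 1 0 2 7]
6. fire T5 -> [0 4 2 0 1 10]
7. fire T1 -> [0 3 1 0 3 12]

0 3 1 0 3 12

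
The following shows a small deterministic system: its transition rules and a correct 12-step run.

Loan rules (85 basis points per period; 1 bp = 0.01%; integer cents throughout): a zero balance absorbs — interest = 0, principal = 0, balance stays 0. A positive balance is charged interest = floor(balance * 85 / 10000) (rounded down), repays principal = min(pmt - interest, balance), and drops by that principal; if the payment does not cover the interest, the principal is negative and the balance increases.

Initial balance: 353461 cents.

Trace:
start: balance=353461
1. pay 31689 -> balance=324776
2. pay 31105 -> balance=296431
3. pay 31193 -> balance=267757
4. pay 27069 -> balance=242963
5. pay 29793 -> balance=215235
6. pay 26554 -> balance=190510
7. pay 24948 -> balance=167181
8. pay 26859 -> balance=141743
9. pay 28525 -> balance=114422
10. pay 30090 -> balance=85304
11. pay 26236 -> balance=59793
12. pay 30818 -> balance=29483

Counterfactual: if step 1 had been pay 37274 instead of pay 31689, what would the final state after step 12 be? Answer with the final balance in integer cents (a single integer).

23352

(re-executing from step 1 with the substitution; state before step 1: balance=353461)
1. pay 37274 -> balance=319191
2. pay 31105 -> balance=290799
3. pay 31193 -> balance=262077
4. pay 27069 -> balance=237235
5. pay 29793 -> balance=209458
6. pay 26554 -> balance=184684
7. pay 24948 -> balance=161305
8. pay 26859 -> balance=135817
9. pay 28525 -> balance=108446
10. pay 30090 -> balance=79277
11. pay 26236 -> balance=53714
12. pay 30818 -> balance=23352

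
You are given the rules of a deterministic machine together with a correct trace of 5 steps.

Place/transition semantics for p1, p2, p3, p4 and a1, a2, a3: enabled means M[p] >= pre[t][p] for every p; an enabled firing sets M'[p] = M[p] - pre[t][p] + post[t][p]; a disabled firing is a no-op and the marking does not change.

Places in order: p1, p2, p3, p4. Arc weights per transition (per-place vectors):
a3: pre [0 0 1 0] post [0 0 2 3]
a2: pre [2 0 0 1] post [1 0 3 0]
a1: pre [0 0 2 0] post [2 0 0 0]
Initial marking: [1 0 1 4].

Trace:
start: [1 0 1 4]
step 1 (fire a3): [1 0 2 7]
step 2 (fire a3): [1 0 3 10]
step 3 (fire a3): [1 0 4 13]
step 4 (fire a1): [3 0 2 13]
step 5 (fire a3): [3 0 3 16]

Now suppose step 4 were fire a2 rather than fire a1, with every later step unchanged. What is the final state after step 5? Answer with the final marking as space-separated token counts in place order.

(re-executing from step 4 with the substitution; state before step 4: [1 0 4 13])
step 4 (fire a2): [1 0 4 13]
step 5 (fire a3): [1 0 5 16]

1 0 5 16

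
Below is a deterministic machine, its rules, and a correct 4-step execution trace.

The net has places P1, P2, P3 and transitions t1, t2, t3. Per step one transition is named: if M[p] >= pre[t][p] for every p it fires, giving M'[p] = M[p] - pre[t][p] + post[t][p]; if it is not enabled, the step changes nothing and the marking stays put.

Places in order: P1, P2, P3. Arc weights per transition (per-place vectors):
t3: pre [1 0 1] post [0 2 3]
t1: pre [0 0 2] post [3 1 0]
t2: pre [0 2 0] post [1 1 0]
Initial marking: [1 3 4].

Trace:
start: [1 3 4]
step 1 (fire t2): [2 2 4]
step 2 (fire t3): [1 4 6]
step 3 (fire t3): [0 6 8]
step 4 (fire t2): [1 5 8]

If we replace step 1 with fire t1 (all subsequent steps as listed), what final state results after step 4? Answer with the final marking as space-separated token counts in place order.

3 7 6

(re-executing from step 1 with the substitution; state before step 1: [1 3 4])
step 1 (fire t1): [4 4 2]
step 2 (fire t3): [3 6 4]
step 3 (fire t3): [2 8 6]
step 4 (fire t2): [3 7 6]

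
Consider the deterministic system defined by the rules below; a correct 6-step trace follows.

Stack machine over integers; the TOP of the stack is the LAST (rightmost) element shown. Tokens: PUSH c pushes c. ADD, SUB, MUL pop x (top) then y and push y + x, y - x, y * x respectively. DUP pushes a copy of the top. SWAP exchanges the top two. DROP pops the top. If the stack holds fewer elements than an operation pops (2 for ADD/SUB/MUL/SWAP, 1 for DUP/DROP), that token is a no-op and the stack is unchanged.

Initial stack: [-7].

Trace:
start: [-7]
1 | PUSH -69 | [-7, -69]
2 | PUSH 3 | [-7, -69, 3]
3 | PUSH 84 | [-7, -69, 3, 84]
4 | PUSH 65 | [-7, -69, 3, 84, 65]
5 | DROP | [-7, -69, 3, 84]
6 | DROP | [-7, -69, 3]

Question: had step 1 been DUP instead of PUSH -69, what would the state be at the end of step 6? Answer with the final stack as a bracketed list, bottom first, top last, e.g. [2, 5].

(re-executing from step 1 with the substitution; state before step 1: [-7])
1 | DUP | [-7, -7]
2 | PUSH 3 | [-7, -7, 3]
3 | PUSH 84 | [-7, -7, 3, 84]
4 | PUSH 65 | [-7, -7, 3, 84, 65]
5 | DROP | [-7, -7, 3, 84]
6 | DROP | [-7, -7, 3]

[-7, -7, 3]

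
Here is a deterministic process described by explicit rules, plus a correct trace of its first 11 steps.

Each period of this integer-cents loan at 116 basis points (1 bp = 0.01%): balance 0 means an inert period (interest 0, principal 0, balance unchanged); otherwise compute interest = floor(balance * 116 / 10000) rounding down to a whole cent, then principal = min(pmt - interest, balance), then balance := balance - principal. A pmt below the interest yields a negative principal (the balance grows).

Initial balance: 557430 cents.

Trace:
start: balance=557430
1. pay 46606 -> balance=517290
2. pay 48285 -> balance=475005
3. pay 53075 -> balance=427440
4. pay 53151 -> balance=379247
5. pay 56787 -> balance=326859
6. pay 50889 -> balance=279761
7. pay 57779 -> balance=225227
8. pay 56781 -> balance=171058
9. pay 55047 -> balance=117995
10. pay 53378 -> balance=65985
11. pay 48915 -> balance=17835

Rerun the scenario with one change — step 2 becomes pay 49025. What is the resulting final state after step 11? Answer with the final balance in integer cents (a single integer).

17014

(re-executing from step 2 with the substitution; state before step 2: balance=517290)
2. pay 49025 -> balance=474265
3. pay 53075 -> balance=426691
4. pay 53151 -> balance=378489
5. pay 56787 -> balance=326092
6. pay 50889 -> balance=278985
7. pay 57779 -> balance=224442
8. pay 56781 -> balance=170264
9. pay 55047 -> balance=117192
10. pay 53378 -> balance=65173
11. pay 48915 -> balance=17014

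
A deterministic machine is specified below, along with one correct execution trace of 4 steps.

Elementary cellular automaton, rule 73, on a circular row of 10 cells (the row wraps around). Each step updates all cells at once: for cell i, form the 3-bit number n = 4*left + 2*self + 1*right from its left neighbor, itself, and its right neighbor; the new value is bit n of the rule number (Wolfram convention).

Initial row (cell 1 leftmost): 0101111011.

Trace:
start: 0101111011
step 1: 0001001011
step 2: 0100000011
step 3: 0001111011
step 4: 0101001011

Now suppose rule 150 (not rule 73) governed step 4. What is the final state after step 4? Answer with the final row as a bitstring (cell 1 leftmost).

(re-executing step 4 under rule 150; state before step 4: 0001111011)
step 4: 1010110000

1010110000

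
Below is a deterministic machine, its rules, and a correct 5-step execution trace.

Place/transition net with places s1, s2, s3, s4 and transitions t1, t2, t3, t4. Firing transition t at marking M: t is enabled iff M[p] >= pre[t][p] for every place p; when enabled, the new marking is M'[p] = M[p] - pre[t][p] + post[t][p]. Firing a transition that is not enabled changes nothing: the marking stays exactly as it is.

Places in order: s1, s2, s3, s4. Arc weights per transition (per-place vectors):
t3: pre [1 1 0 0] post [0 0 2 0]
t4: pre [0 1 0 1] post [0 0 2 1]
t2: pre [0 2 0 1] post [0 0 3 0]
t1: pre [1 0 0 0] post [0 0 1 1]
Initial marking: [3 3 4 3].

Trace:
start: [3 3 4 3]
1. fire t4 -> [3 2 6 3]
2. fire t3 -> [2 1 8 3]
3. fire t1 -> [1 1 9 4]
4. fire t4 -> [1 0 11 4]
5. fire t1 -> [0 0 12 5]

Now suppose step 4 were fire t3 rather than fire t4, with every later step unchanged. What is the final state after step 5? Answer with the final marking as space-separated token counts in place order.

(re-executing from step 4 with the substitution; state before step 4: [1 1 9 4])
4. fire t3 -> [0 0 11 4]
5. fire t1 -> [0 0 11 4]

0 0 11 4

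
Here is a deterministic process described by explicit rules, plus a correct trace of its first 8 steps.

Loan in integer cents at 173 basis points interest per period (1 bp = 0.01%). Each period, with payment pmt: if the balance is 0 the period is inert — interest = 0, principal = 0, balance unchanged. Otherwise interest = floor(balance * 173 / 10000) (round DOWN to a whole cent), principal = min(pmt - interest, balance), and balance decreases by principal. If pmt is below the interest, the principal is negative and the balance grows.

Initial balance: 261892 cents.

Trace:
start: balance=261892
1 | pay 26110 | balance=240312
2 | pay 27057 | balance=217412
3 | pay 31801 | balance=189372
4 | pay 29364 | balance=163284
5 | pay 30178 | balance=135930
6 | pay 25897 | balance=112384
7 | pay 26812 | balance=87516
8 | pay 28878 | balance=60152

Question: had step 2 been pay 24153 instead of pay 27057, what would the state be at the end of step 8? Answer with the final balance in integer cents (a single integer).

(re-executing from step 2 with the substitution; state before step 2: balance=240312)
2 | pay 24153 | balance=220316
3 | pay 31801 | balance=192326
4 | pay 29364 | balance=166289
5 | pay 30178 | balance=138987
6 | pay 25897 | balance=115494
7 | pay 26812 | balance=90680
8 | pay 28878 | balance=63370

63370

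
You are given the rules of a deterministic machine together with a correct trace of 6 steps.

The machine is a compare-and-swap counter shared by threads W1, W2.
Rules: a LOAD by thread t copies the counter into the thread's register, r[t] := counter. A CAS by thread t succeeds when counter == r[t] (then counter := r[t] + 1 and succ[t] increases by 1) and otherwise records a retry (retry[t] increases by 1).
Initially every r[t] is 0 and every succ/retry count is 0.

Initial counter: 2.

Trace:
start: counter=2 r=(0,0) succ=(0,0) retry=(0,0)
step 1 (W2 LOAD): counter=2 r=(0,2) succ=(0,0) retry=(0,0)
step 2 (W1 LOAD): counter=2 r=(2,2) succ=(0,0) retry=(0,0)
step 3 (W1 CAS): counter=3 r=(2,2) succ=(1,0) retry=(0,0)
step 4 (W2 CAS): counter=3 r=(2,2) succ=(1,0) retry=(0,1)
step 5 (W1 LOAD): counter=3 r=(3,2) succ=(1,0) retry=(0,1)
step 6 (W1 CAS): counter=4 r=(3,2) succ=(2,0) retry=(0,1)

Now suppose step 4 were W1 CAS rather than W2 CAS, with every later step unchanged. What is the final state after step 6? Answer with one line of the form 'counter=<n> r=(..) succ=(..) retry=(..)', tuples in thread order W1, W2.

(re-executing from step 4 with the substitution; state before step 4: counter=3 r=(2,2) succ=(1,0) retry=(0,0))
step 4 (W1 CAS): counter=3 r=(2,2) succ=(1,0) retry=(1,0)
step 5 (W1 LOAD): counter=3 r=(3,2) succ=(1,0) retry=(1,0)
step 6 (W1 CAS): counter=4 r=(3,2) succ=(2,0) retry=(1,0)

counter=4 r=(3,2) succ=(2,0) retry=(1,0)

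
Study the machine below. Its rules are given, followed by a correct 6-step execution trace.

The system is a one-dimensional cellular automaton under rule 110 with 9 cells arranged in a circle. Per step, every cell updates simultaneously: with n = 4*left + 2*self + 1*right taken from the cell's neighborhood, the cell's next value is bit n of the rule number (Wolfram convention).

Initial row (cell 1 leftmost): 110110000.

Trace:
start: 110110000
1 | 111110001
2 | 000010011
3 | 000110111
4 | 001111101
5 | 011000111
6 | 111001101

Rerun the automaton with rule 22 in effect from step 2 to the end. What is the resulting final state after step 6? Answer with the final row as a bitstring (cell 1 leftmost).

(re-executing steps 2..6 under rule 22; state before step 2: 111110001)
2 | 000001010
3 | 000011011
4 | 100100000
5 | 111110001
6 | 000001010

000001010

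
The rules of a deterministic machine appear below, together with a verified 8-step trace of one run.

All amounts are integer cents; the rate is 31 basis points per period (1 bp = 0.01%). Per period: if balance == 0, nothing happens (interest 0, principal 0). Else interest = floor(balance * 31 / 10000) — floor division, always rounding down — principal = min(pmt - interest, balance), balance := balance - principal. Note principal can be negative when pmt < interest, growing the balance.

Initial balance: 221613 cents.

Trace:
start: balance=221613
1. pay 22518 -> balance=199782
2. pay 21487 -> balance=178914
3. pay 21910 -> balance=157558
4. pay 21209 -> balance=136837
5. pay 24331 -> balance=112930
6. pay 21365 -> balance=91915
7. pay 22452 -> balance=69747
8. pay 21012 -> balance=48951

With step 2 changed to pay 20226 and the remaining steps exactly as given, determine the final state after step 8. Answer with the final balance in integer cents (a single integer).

(re-executing from step 2 with the substitution; state before step 2: balance=199782)
2. pay 20226 -> balance=180175
3. pay 21910 -> balance=158823
4. pay 21209 -> balance=138106
5. pay 24331 -> balance=114203
6. pay 21365 -> balance=93192
7. pay 22452 -> balance=71028
8. pay 21012 -> balance=50236

50236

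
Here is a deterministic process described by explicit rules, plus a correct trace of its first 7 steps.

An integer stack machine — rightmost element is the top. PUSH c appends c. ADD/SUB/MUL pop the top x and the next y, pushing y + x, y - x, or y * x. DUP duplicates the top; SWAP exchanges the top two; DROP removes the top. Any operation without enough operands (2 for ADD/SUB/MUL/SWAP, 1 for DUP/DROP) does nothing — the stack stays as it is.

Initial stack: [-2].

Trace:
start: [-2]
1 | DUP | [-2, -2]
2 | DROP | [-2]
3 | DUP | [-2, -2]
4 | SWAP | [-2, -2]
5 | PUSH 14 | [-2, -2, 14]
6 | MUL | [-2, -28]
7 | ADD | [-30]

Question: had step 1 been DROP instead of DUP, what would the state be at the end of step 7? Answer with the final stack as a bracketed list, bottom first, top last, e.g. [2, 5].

(re-executing from step 1 with the substitution; state before step 1: [-2])
1 | DROP | []
2 | DROP | []
3 | DUP | []
4 | SWAP | []
5 | PUSH 14 | [14]
6 | MUL | [14]
7 | ADD | [14]

[14]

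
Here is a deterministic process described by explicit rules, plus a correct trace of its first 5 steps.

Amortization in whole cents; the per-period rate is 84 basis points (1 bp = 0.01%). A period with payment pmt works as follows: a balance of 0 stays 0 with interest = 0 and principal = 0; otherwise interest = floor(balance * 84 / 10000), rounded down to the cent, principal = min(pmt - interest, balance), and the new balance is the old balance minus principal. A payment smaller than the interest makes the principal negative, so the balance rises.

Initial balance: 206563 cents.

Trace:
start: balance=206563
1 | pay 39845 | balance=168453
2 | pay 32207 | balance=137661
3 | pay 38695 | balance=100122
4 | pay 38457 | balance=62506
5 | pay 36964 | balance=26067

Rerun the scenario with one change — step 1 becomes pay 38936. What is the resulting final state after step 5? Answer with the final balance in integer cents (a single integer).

(re-executing from step 1 with the substitution; state before step 1: balance=206563)
1 | pay 38936 | balance=169362
2 | pay 32207 | balance=138577
3 | pay 38695 | balance=101046
4 | pay 38457 | balance=63437
5 | pay 36964 | balance=27005

27005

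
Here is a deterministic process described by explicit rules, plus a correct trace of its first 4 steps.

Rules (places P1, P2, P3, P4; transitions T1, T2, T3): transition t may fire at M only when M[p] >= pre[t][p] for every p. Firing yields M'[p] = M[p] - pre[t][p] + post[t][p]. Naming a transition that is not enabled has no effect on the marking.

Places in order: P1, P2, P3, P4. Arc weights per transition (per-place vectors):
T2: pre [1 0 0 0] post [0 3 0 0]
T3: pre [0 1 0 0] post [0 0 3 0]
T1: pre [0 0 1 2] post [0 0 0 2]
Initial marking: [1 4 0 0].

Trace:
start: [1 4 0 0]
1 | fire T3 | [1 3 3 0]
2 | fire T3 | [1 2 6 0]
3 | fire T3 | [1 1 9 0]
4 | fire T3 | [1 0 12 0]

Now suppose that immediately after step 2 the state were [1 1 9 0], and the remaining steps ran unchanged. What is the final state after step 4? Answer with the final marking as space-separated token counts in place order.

state after step 2 := [1 1 9 0]
3 | fire T3 | [1 0 12 0]
4 | fire T3 | [1 0 12 0]

1 0 12 0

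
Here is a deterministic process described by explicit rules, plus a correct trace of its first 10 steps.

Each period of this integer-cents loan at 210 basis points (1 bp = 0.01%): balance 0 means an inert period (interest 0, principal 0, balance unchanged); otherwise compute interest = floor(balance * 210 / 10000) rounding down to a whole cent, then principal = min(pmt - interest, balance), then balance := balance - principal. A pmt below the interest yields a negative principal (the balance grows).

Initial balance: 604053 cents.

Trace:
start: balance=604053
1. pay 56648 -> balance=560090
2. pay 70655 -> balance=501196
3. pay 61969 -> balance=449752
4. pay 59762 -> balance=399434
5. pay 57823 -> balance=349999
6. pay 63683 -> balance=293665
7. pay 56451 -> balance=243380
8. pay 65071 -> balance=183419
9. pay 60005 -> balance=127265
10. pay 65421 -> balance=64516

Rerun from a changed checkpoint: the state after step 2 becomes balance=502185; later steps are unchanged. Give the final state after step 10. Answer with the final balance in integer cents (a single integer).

65685

state after step 2 := balance=502185
3. pay 61969 -> balance=450761
4. pay 59762 -> balance=400464
5. pay 57823 -> balance=351050
6. pay 63683 -> balance=294739
7. pay 56451 -> balance=244477
8. pay 65071 -> balance=184540
9. pay 60005 -> balance=128410
10. pay 65421 -> balance=65685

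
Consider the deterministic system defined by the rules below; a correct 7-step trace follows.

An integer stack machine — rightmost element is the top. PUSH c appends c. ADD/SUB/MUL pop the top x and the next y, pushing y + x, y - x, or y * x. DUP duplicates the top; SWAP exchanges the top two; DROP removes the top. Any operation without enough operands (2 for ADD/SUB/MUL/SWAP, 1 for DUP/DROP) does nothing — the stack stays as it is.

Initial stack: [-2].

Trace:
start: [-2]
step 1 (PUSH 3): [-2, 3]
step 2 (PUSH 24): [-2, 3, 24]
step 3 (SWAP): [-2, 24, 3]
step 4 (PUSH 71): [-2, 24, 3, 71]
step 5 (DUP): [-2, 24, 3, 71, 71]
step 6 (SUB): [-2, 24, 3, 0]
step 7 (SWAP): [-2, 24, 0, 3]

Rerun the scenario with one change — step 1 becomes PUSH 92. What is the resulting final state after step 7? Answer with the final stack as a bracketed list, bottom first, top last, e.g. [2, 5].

[-2, 24, 0, 92]

(re-executing from step 1 with the substitution; state before step 1: [-2])
step 1 (PUSH 92): [-2, 92]
step 2 (PUSH 24): [-2, 92, 24]
step 3 (SWAP): [-2, 24, 92]
step 4 (PUSH 71): [-2, 24, 92, 71]
step 5 (DUP): [-2, 24, 92, 71, 71]
step 6 (SUB): [-2, 24, 92, 0]
step 7 (SWAP): [-2, 24, 0, 92]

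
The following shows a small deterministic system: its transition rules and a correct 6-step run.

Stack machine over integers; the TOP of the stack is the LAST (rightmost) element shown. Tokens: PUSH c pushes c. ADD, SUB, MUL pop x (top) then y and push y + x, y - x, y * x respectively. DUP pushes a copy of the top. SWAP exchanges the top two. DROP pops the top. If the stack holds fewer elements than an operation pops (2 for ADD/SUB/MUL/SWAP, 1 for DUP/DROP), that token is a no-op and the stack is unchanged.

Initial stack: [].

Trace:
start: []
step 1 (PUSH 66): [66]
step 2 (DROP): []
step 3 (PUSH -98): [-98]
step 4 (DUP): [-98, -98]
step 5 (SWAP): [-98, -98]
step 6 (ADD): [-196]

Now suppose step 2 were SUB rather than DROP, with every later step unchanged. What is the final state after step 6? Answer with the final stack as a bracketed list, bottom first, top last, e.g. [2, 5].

(re-executing from step 2 with the substitution; state before step 2: [66])
step 2 (SUB): [66]
step 3 (PUSH -98): [66, -98]
step 4 (DUP): [66, -98, -98]
step 5 (SWAP): [66, -98, -98]
step 6 (ADD): [66, -196]

[66, -196]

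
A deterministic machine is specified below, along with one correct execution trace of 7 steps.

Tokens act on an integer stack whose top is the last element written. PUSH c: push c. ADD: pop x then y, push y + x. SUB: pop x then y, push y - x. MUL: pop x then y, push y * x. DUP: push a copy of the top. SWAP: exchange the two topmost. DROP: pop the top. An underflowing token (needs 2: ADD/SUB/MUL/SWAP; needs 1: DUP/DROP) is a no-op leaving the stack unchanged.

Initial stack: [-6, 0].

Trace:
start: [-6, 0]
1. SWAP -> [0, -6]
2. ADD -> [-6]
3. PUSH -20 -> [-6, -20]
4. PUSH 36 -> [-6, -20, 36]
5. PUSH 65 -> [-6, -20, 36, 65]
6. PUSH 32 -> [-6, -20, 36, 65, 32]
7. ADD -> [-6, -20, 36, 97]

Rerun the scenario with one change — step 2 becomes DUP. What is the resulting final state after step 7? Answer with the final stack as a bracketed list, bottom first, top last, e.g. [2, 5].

[0, -6, -6, -20, 36, 97]

(re-executing from step 2 with the substitution; state before step 2: [0, -6])
2. DUP -> [0, -6, -6]
3. PUSH -20 -> [0, -6, -6, -20]
4. PUSH 36 -> [0, -6, -6, -20, 36]
5. PUSH 65 -> [0, -6, -6, -20, 36, 65]
6. PUSH 32 -> [0, -6, -6, -20, 36, 65, 32]
7. ADD -> [0, -6, -6, -20, 36, 97]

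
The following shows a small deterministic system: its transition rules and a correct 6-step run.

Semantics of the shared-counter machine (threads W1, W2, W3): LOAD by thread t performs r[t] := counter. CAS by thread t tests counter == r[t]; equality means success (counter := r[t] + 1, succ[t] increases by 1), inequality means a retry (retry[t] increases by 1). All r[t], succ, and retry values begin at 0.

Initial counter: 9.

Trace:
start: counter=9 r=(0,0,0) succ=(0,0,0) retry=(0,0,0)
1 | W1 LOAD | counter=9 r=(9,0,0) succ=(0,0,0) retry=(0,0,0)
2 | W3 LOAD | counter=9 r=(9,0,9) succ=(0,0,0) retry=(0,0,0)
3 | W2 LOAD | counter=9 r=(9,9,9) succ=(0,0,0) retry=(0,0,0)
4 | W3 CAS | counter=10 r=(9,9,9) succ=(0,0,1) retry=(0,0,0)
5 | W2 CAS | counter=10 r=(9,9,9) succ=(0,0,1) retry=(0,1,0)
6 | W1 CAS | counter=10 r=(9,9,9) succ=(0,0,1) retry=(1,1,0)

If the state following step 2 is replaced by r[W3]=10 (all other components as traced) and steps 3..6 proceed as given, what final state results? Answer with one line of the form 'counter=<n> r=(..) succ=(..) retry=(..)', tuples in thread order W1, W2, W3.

state after step 2 := counter=9 r=(9,0,10) succ=(0,0,0) retry=(0,0,0)
3 | W2 LOAD | counter=9 r=(9,9,10) succ=(0,0,0) retry=(0,0,0)
4 | W3 CAS | counter=9 r=(9,9,10) succ=(0,0,0) retry=(0,0,1)
5 | W2 CAS | counter=10 r=(9,9,10) succ=(0,1,0) retry=(0,0,1)
6 | W1 CAS | counter=10 r=(9,9,10) succ=(0,1,0) retry=(1,0,1)

counter=10 r=(9,9,10) succ=(0,1,0) retry=(1,0,1)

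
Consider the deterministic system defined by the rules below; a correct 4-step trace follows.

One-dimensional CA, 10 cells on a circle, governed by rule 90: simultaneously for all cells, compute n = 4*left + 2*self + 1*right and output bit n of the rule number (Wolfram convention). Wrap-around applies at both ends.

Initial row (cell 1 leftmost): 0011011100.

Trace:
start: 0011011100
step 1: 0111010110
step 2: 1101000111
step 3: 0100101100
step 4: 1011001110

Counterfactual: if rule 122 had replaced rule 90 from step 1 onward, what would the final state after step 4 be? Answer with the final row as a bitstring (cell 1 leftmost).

1111111000

(re-executing steps 1..4 under rule 122; state before step 1: 0011011100)
step 1: 0111110110
step 2: 1100011111
step 3: 0110110000
step 4: 1111111000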